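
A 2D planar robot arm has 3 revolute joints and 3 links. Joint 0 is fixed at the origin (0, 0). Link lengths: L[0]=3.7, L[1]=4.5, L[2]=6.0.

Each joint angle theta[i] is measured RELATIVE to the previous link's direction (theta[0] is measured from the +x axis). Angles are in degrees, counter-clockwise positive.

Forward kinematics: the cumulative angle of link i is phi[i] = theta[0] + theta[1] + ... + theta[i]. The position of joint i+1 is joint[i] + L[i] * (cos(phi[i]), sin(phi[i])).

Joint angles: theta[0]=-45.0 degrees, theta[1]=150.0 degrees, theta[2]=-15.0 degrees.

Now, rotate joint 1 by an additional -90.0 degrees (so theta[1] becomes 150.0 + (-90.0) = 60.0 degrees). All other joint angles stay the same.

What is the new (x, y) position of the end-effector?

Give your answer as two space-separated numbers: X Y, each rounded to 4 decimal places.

Answer: 12.9630 -1.4516

Derivation:
joint[0] = (0.0000, 0.0000)  (base)
link 0: phi[0] = -45 = -45 deg
  cos(-45 deg) = 0.7071, sin(-45 deg) = -0.7071
  joint[1] = (0.0000, 0.0000) + 3.7 * (0.7071, -0.7071) = (0.0000 + 2.6163, 0.0000 + -2.6163) = (2.6163, -2.6163)
link 1: phi[1] = -45 + 60 = 15 deg
  cos(15 deg) = 0.9659, sin(15 deg) = 0.2588
  joint[2] = (2.6163, -2.6163) + 4.5 * (0.9659, 0.2588) = (2.6163 + 4.3467, -2.6163 + 1.1647) = (6.9630, -1.4516)
link 2: phi[2] = -45 + 60 + -15 = 0 deg
  cos(0 deg) = 1.0000, sin(0 deg) = 0.0000
  joint[3] = (6.9630, -1.4516) + 6 * (1.0000, 0.0000) = (6.9630 + 6.0000, -1.4516 + 0.0000) = (12.9630, -1.4516)
End effector: (12.9630, -1.4516)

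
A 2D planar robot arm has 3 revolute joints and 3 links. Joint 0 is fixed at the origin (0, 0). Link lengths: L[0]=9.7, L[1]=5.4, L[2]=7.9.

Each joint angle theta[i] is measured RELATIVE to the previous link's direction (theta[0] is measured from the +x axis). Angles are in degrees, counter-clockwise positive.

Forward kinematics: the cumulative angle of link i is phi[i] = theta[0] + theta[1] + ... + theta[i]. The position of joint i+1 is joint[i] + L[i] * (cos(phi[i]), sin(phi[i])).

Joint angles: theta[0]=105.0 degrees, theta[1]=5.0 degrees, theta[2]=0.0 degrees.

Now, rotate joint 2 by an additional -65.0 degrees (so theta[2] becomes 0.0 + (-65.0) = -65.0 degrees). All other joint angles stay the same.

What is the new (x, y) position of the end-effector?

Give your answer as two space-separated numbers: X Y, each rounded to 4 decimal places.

Answer: 1.2287 20.0300

Derivation:
joint[0] = (0.0000, 0.0000)  (base)
link 0: phi[0] = 105 = 105 deg
  cos(105 deg) = -0.2588, sin(105 deg) = 0.9659
  joint[1] = (0.0000, 0.0000) + 9.7 * (-0.2588, 0.9659) = (0.0000 + -2.5105, 0.0000 + 9.3695) = (-2.5105, 9.3695)
link 1: phi[1] = 105 + 5 = 110 deg
  cos(110 deg) = -0.3420, sin(110 deg) = 0.9397
  joint[2] = (-2.5105, 9.3695) + 5.4 * (-0.3420, 0.9397) = (-2.5105 + -1.8469, 9.3695 + 5.0743) = (-4.3575, 14.4438)
link 2: phi[2] = 105 + 5 + -65 = 45 deg
  cos(45 deg) = 0.7071, sin(45 deg) = 0.7071
  joint[3] = (-4.3575, 14.4438) + 7.9 * (0.7071, 0.7071) = (-4.3575 + 5.5861, 14.4438 + 5.5861) = (1.2287, 20.0300)
End effector: (1.2287, 20.0300)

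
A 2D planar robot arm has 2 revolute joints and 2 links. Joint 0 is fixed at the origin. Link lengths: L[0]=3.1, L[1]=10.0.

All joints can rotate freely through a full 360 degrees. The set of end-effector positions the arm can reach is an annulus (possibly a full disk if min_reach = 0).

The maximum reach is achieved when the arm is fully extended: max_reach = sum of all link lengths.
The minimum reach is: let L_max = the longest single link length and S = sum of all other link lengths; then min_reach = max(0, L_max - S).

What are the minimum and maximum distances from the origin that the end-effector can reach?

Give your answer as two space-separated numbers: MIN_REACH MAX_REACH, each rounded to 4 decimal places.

Link lengths: [3.1, 10.0]
max_reach = 3.1 + 10 = 13.1
L_max = max([3.1, 10.0]) = 10
S (sum of others) = 13.1 - 10 = 3.1
min_reach = max(0, 10 - 3.1) = max(0, 6.9) = 6.9

Answer: 6.9000 13.1000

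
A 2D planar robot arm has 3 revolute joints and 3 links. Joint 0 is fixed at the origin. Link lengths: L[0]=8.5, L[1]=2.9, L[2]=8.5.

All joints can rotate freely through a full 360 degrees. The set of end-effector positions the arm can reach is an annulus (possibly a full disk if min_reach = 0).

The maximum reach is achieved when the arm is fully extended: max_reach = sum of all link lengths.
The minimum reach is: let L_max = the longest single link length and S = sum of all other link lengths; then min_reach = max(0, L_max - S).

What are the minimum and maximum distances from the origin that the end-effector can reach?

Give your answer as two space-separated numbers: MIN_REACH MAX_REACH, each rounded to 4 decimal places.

Link lengths: [8.5, 2.9, 8.5]
max_reach = 8.5 + 2.9 + 8.5 = 19.9
L_max = max([8.5, 2.9, 8.5]) = 8.5
S (sum of others) = 19.9 - 8.5 = 11.4
min_reach = max(0, 8.5 - 11.4) = max(0, -2.9) = 0

Answer: 0.0000 19.9000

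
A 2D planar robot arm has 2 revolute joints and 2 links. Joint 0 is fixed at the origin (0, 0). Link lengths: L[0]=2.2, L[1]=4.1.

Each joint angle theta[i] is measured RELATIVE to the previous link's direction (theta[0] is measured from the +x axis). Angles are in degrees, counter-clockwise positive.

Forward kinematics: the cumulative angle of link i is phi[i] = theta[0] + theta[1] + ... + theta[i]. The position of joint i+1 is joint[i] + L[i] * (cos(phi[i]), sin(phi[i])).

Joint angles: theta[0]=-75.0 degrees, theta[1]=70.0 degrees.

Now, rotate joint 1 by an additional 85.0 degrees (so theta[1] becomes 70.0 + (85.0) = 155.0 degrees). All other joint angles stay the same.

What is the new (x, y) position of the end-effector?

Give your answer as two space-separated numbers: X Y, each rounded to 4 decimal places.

joint[0] = (0.0000, 0.0000)  (base)
link 0: phi[0] = -75 = -75 deg
  cos(-75 deg) = 0.2588, sin(-75 deg) = -0.9659
  joint[1] = (0.0000, 0.0000) + 2.2 * (0.2588, -0.9659) = (0.0000 + 0.5694, 0.0000 + -2.1250) = (0.5694, -2.1250)
link 1: phi[1] = -75 + 155 = 80 deg
  cos(80 deg) = 0.1736, sin(80 deg) = 0.9848
  joint[2] = (0.5694, -2.1250) + 4.1 * (0.1736, 0.9848) = (0.5694 + 0.7120, -2.1250 + 4.0377) = (1.2814, 1.9127)
End effector: (1.2814, 1.9127)

Answer: 1.2814 1.9127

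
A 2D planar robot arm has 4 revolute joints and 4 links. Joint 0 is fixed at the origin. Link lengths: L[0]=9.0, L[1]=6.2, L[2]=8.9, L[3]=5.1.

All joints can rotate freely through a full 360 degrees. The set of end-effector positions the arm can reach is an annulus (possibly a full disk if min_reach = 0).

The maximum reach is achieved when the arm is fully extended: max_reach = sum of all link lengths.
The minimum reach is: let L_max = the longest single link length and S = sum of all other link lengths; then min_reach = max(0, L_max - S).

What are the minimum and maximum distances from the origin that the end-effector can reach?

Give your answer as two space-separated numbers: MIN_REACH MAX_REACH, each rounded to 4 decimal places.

Link lengths: [9.0, 6.2, 8.9, 5.1]
max_reach = 9 + 6.2 + 8.9 + 5.1 = 29.2
L_max = max([9.0, 6.2, 8.9, 5.1]) = 9
S (sum of others) = 29.2 - 9 = 20.2
min_reach = max(0, 9 - 20.2) = max(0, -11.2) = 0

Answer: 0.0000 29.2000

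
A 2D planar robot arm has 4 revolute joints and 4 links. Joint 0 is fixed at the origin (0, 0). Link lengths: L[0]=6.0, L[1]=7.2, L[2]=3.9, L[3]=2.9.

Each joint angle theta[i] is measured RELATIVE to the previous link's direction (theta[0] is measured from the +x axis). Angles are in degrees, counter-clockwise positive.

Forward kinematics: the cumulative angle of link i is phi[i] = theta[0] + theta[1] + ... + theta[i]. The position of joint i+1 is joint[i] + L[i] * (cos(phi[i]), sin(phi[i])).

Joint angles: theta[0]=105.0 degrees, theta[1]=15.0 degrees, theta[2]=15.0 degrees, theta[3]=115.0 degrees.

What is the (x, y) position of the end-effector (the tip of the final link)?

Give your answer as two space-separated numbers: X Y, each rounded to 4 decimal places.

joint[0] = (0.0000, 0.0000)  (base)
link 0: phi[0] = 105 = 105 deg
  cos(105 deg) = -0.2588, sin(105 deg) = 0.9659
  joint[1] = (0.0000, 0.0000) + 6 * (-0.2588, 0.9659) = (0.0000 + -1.5529, 0.0000 + 5.7956) = (-1.5529, 5.7956)
link 1: phi[1] = 105 + 15 = 120 deg
  cos(120 deg) = -0.5000, sin(120 deg) = 0.8660
  joint[2] = (-1.5529, 5.7956) + 7.2 * (-0.5000, 0.8660) = (-1.5529 + -3.6000, 5.7956 + 6.2354) = (-5.1529, 12.0309)
link 2: phi[2] = 105 + 15 + 15 = 135 deg
  cos(135 deg) = -0.7071, sin(135 deg) = 0.7071
  joint[3] = (-5.1529, 12.0309) + 3.9 * (-0.7071, 0.7071) = (-5.1529 + -2.7577, 12.0309 + 2.7577) = (-7.9106, 14.7887)
link 3: phi[3] = 105 + 15 + 15 + 115 = 250 deg
  cos(250 deg) = -0.3420, sin(250 deg) = -0.9397
  joint[4] = (-7.9106, 14.7887) + 2.9 * (-0.3420, -0.9397) = (-7.9106 + -0.9919, 14.7887 + -2.7251) = (-8.9025, 12.0635)
End effector: (-8.9025, 12.0635)

Answer: -8.9025 12.0635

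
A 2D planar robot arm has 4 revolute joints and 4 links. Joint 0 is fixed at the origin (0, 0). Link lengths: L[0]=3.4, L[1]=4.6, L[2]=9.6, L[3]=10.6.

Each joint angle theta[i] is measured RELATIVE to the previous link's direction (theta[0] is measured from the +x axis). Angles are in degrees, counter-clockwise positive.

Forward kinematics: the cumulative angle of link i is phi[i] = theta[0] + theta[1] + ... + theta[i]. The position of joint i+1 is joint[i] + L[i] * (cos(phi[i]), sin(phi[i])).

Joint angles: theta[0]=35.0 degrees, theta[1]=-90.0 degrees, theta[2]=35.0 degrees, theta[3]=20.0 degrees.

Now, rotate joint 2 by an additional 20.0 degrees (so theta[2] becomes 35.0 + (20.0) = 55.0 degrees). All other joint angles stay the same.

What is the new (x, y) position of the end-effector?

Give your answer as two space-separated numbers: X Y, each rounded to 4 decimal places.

Answer: 24.9843 1.8075

Derivation:
joint[0] = (0.0000, 0.0000)  (base)
link 0: phi[0] = 35 = 35 deg
  cos(35 deg) = 0.8192, sin(35 deg) = 0.5736
  joint[1] = (0.0000, 0.0000) + 3.4 * (0.8192, 0.5736) = (0.0000 + 2.7851, 0.0000 + 1.9502) = (2.7851, 1.9502)
link 1: phi[1] = 35 + -90 = -55 deg
  cos(-55 deg) = 0.5736, sin(-55 deg) = -0.8192
  joint[2] = (2.7851, 1.9502) + 4.6 * (0.5736, -0.8192) = (2.7851 + 2.6385, 1.9502 + -3.7681) = (5.4236, -1.8179)
link 2: phi[2] = 35 + -90 + 55 = 0 deg
  cos(0 deg) = 1.0000, sin(0 deg) = 0.0000
  joint[3] = (5.4236, -1.8179) + 9.6 * (1.0000, 0.0000) = (5.4236 + 9.6000, -1.8179 + 0.0000) = (15.0236, -1.8179)
link 3: phi[3] = 35 + -90 + 55 + 20 = 20 deg
  cos(20 deg) = 0.9397, sin(20 deg) = 0.3420
  joint[4] = (15.0236, -1.8179) + 10.6 * (0.9397, 0.3420) = (15.0236 + 9.9607, -1.8179 + 3.6254) = (24.9843, 1.8075)
End effector: (24.9843, 1.8075)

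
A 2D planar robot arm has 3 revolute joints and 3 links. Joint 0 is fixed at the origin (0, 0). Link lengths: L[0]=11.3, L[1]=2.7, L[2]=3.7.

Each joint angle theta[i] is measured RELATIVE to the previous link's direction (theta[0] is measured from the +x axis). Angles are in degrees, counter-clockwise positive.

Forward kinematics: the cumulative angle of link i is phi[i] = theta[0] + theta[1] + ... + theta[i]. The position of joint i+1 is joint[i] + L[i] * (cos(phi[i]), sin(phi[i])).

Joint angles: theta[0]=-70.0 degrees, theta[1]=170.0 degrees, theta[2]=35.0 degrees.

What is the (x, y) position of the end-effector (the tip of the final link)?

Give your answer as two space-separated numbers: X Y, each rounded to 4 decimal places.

joint[0] = (0.0000, 0.0000)  (base)
link 0: phi[0] = -70 = -70 deg
  cos(-70 deg) = 0.3420, sin(-70 deg) = -0.9397
  joint[1] = (0.0000, 0.0000) + 11.3 * (0.3420, -0.9397) = (0.0000 + 3.8648, 0.0000 + -10.6185) = (3.8648, -10.6185)
link 1: phi[1] = -70 + 170 = 100 deg
  cos(100 deg) = -0.1736, sin(100 deg) = 0.9848
  joint[2] = (3.8648, -10.6185) + 2.7 * (-0.1736, 0.9848) = (3.8648 + -0.4689, -10.6185 + 2.6590) = (3.3960, -7.9595)
link 2: phi[2] = -70 + 170 + 35 = 135 deg
  cos(135 deg) = -0.7071, sin(135 deg) = 0.7071
  joint[3] = (3.3960, -7.9595) + 3.7 * (-0.7071, 0.7071) = (3.3960 + -2.6163, -7.9595 + 2.6163) = (0.7797, -5.3433)
End effector: (0.7797, -5.3433)

Answer: 0.7797 -5.3433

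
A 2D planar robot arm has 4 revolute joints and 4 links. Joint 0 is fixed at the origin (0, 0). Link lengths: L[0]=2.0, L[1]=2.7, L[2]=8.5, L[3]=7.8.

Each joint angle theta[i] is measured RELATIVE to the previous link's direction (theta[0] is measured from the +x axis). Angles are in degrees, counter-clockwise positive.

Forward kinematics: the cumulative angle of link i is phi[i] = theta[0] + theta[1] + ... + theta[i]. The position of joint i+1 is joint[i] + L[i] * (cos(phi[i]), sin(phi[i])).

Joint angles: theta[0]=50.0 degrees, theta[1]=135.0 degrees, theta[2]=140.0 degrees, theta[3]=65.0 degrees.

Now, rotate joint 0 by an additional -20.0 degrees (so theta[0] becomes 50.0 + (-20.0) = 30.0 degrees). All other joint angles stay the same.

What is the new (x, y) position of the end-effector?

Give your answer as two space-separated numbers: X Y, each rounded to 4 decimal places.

Answer: 11.6810 -3.9095

Derivation:
joint[0] = (0.0000, 0.0000)  (base)
link 0: phi[0] = 30 = 30 deg
  cos(30 deg) = 0.8660, sin(30 deg) = 0.5000
  joint[1] = (0.0000, 0.0000) + 2 * (0.8660, 0.5000) = (0.0000 + 1.7321, 0.0000 + 1.0000) = (1.7321, 1.0000)
link 1: phi[1] = 30 + 135 = 165 deg
  cos(165 deg) = -0.9659, sin(165 deg) = 0.2588
  joint[2] = (1.7321, 1.0000) + 2.7 * (-0.9659, 0.2588) = (1.7321 + -2.6080, 1.0000 + 0.6988) = (-0.8759, 1.6988)
link 2: phi[2] = 30 + 135 + 140 = 305 deg
  cos(305 deg) = 0.5736, sin(305 deg) = -0.8192
  joint[3] = (-0.8759, 1.6988) + 8.5 * (0.5736, -0.8192) = (-0.8759 + 4.8754, 1.6988 + -6.9628) = (3.9995, -5.2640)
link 3: phi[3] = 30 + 135 + 140 + 65 = 370 deg
  cos(370 deg) = 0.9848, sin(370 deg) = 0.1736
  joint[4] = (3.9995, -5.2640) + 7.8 * (0.9848, 0.1736) = (3.9995 + 7.6815, -5.2640 + 1.3545) = (11.6810, -3.9095)
End effector: (11.6810, -3.9095)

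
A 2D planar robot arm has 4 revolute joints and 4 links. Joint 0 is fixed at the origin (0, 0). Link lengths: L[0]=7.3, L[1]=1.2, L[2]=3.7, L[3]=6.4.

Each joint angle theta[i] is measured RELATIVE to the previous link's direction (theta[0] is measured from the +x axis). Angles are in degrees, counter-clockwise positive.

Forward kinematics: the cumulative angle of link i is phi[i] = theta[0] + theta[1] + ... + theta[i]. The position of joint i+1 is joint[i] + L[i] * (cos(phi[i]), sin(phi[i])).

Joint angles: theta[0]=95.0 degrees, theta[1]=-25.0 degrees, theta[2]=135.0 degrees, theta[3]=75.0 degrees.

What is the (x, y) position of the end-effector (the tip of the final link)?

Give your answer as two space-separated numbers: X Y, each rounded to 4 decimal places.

Answer: -2.4678 0.5334

Derivation:
joint[0] = (0.0000, 0.0000)  (base)
link 0: phi[0] = 95 = 95 deg
  cos(95 deg) = -0.0872, sin(95 deg) = 0.9962
  joint[1] = (0.0000, 0.0000) + 7.3 * (-0.0872, 0.9962) = (0.0000 + -0.6362, 0.0000 + 7.2722) = (-0.6362, 7.2722)
link 1: phi[1] = 95 + -25 = 70 deg
  cos(70 deg) = 0.3420, sin(70 deg) = 0.9397
  joint[2] = (-0.6362, 7.2722) + 1.2 * (0.3420, 0.9397) = (-0.6362 + 0.4104, 7.2722 + 1.1276) = (-0.2258, 8.3999)
link 2: phi[2] = 95 + -25 + 135 = 205 deg
  cos(205 deg) = -0.9063, sin(205 deg) = -0.4226
  joint[3] = (-0.2258, 8.3999) + 3.7 * (-0.9063, -0.4226) = (-0.2258 + -3.3533, 8.3999 + -1.5637) = (-3.5792, 6.8362)
link 3: phi[3] = 95 + -25 + 135 + 75 = 280 deg
  cos(280 deg) = 0.1736, sin(280 deg) = -0.9848
  joint[4] = (-3.5792, 6.8362) + 6.4 * (0.1736, -0.9848) = (-3.5792 + 1.1113, 6.8362 + -6.3028) = (-2.4678, 0.5334)
End effector: (-2.4678, 0.5334)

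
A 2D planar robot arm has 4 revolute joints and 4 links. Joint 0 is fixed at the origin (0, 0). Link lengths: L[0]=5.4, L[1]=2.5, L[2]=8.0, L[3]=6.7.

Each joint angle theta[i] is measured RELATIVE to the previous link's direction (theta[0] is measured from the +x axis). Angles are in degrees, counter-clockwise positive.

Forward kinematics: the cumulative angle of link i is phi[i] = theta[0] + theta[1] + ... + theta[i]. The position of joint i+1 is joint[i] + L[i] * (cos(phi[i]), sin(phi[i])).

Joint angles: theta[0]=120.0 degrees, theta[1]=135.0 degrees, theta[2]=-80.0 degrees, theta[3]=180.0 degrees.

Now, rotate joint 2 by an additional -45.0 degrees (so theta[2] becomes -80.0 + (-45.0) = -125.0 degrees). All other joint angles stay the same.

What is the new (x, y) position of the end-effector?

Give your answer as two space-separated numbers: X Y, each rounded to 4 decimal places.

joint[0] = (0.0000, 0.0000)  (base)
link 0: phi[0] = 120 = 120 deg
  cos(120 deg) = -0.5000, sin(120 deg) = 0.8660
  joint[1] = (0.0000, 0.0000) + 5.4 * (-0.5000, 0.8660) = (0.0000 + -2.7000, 0.0000 + 4.6765) = (-2.7000, 4.6765)
link 1: phi[1] = 120 + 135 = 255 deg
  cos(255 deg) = -0.2588, sin(255 deg) = -0.9659
  joint[2] = (-2.7000, 4.6765) + 2.5 * (-0.2588, -0.9659) = (-2.7000 + -0.6470, 4.6765 + -2.4148) = (-3.3470, 2.2617)
link 2: phi[2] = 120 + 135 + -125 = 130 deg
  cos(130 deg) = -0.6428, sin(130 deg) = 0.7660
  joint[3] = (-3.3470, 2.2617) + 8 * (-0.6428, 0.7660) = (-3.3470 + -5.1423, 2.2617 + 6.1284) = (-8.4893, 8.3901)
link 3: phi[3] = 120 + 135 + -125 + 180 = 310 deg
  cos(310 deg) = 0.6428, sin(310 deg) = -0.7660
  joint[4] = (-8.4893, 8.3901) + 6.7 * (0.6428, -0.7660) = (-8.4893 + 4.3067, 8.3901 + -5.1325) = (-4.1827, 3.2576)
End effector: (-4.1827, 3.2576)

Answer: -4.1827 3.2576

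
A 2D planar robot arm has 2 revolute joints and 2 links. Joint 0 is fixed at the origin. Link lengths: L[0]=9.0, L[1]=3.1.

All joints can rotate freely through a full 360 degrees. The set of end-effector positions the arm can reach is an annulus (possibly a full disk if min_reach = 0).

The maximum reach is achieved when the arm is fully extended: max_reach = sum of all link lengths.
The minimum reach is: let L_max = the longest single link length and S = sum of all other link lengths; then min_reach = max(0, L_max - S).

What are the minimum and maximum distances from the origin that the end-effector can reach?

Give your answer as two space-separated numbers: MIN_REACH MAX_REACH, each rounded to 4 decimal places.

Link lengths: [9.0, 3.1]
max_reach = 9 + 3.1 = 12.1
L_max = max([9.0, 3.1]) = 9
S (sum of others) = 12.1 - 9 = 3.1
min_reach = max(0, 9 - 3.1) = max(0, 5.9) = 5.9

Answer: 5.9000 12.1000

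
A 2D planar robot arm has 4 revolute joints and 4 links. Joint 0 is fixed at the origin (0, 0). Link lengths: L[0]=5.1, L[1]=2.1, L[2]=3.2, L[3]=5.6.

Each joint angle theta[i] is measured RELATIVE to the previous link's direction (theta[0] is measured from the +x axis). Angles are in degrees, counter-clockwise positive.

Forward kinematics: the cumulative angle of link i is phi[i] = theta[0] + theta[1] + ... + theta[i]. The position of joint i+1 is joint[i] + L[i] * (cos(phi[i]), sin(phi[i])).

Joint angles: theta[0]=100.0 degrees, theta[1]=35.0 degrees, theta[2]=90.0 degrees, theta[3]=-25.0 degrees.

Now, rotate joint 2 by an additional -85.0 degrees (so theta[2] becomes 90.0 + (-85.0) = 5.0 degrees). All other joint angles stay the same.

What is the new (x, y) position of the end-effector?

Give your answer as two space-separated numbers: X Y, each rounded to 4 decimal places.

joint[0] = (0.0000, 0.0000)  (base)
link 0: phi[0] = 100 = 100 deg
  cos(100 deg) = -0.1736, sin(100 deg) = 0.9848
  joint[1] = (0.0000, 0.0000) + 5.1 * (-0.1736, 0.9848) = (0.0000 + -0.8856, 0.0000 + 5.0225) = (-0.8856, 5.0225)
link 1: phi[1] = 100 + 35 = 135 deg
  cos(135 deg) = -0.7071, sin(135 deg) = 0.7071
  joint[2] = (-0.8856, 5.0225) + 2.1 * (-0.7071, 0.7071) = (-0.8856 + -1.4849, 5.0225 + 1.4849) = (-2.3705, 6.5074)
link 2: phi[2] = 100 + 35 + 5 = 140 deg
  cos(140 deg) = -0.7660, sin(140 deg) = 0.6428
  joint[3] = (-2.3705, 6.5074) + 3.2 * (-0.7660, 0.6428) = (-2.3705 + -2.4513, 6.5074 + 2.0569) = (-4.8219, 8.5644)
link 3: phi[3] = 100 + 35 + 5 + -25 = 115 deg
  cos(115 deg) = -0.4226, sin(115 deg) = 0.9063
  joint[4] = (-4.8219, 8.5644) + 5.6 * (-0.4226, 0.9063) = (-4.8219 + -2.3667, 8.5644 + 5.0753) = (-7.1885, 13.6397)
End effector: (-7.1885, 13.6397)

Answer: -7.1885 13.6397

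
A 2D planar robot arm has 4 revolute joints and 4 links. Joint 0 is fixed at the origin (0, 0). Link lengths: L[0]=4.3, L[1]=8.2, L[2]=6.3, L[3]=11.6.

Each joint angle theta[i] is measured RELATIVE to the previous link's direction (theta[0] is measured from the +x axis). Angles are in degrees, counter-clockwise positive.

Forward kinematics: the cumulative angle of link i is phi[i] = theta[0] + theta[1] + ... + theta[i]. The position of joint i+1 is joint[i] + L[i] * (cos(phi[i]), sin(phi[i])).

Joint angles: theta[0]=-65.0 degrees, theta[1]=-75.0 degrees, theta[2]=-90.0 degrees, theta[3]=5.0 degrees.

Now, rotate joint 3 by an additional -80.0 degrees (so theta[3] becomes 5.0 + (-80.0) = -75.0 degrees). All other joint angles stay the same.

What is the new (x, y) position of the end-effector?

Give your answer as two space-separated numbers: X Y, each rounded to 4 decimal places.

joint[0] = (0.0000, 0.0000)  (base)
link 0: phi[0] = -65 = -65 deg
  cos(-65 deg) = 0.4226, sin(-65 deg) = -0.9063
  joint[1] = (0.0000, 0.0000) + 4.3 * (0.4226, -0.9063) = (0.0000 + 1.8173, 0.0000 + -3.8971) = (1.8173, -3.8971)
link 1: phi[1] = -65 + -75 = -140 deg
  cos(-140 deg) = -0.7660, sin(-140 deg) = -0.6428
  joint[2] = (1.8173, -3.8971) + 8.2 * (-0.7660, -0.6428) = (1.8173 + -6.2816, -3.8971 + -5.2709) = (-4.4643, -9.1680)
link 2: phi[2] = -65 + -75 + -90 = -230 deg
  cos(-230 deg) = -0.6428, sin(-230 deg) = 0.7660
  joint[3] = (-4.4643, -9.1680) + 6.3 * (-0.6428, 0.7660) = (-4.4643 + -4.0496, -9.1680 + 4.8261) = (-8.5139, -4.3419)
link 3: phi[3] = -65 + -75 + -90 + -75 = -305 deg
  cos(-305 deg) = 0.5736, sin(-305 deg) = 0.8192
  joint[4] = (-8.5139, -4.3419) + 11.6 * (0.5736, 0.8192) = (-8.5139 + 6.6535, -4.3419 + 9.5022) = (-1.8604, 5.1603)
End effector: (-1.8604, 5.1603)

Answer: -1.8604 5.1603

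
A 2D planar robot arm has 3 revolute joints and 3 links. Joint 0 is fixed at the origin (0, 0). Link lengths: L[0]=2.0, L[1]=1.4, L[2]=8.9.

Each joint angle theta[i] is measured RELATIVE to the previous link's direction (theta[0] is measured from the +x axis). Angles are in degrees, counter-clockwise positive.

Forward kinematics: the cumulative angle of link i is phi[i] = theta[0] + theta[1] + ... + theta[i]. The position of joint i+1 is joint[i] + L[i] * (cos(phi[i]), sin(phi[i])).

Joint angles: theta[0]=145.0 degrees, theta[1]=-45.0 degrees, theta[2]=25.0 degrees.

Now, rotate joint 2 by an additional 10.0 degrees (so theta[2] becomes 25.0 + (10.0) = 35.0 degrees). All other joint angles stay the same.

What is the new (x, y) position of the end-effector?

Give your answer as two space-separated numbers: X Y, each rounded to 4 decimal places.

joint[0] = (0.0000, 0.0000)  (base)
link 0: phi[0] = 145 = 145 deg
  cos(145 deg) = -0.8192, sin(145 deg) = 0.5736
  joint[1] = (0.0000, 0.0000) + 2 * (-0.8192, 0.5736) = (0.0000 + -1.6383, 0.0000 + 1.1472) = (-1.6383, 1.1472)
link 1: phi[1] = 145 + -45 = 100 deg
  cos(100 deg) = -0.1736, sin(100 deg) = 0.9848
  joint[2] = (-1.6383, 1.1472) + 1.4 * (-0.1736, 0.9848) = (-1.6383 + -0.2431, 1.1472 + 1.3787) = (-1.8814, 2.5259)
link 2: phi[2] = 145 + -45 + 35 = 135 deg
  cos(135 deg) = -0.7071, sin(135 deg) = 0.7071
  joint[3] = (-1.8814, 2.5259) + 8.9 * (-0.7071, 0.7071) = (-1.8814 + -6.2933, 2.5259 + 6.2933) = (-8.1747, 8.8191)
End effector: (-8.1747, 8.8191)

Answer: -8.1747 8.8191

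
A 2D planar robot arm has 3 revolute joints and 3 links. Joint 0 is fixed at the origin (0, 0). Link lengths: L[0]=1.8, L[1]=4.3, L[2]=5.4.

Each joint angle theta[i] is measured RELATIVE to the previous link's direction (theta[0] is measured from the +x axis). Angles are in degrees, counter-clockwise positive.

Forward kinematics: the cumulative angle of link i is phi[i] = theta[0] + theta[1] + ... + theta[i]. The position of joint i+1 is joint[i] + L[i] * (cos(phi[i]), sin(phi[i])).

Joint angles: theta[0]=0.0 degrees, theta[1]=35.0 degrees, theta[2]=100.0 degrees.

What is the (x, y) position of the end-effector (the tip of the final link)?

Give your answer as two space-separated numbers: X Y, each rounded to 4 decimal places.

joint[0] = (0.0000, 0.0000)  (base)
link 0: phi[0] = 0 = 0 deg
  cos(0 deg) = 1.0000, sin(0 deg) = 0.0000
  joint[1] = (0.0000, 0.0000) + 1.8 * (1.0000, 0.0000) = (0.0000 + 1.8000, 0.0000 + 0.0000) = (1.8000, 0.0000)
link 1: phi[1] = 0 + 35 = 35 deg
  cos(35 deg) = 0.8192, sin(35 deg) = 0.5736
  joint[2] = (1.8000, 0.0000) + 4.3 * (0.8192, 0.5736) = (1.8000 + 3.5224, 0.0000 + 2.4664) = (5.3224, 2.4664)
link 2: phi[2] = 0 + 35 + 100 = 135 deg
  cos(135 deg) = -0.7071, sin(135 deg) = 0.7071
  joint[3] = (5.3224, 2.4664) + 5.4 * (-0.7071, 0.7071) = (5.3224 + -3.8184, 2.4664 + 3.8184) = (1.5040, 6.2848)
End effector: (1.5040, 6.2848)

Answer: 1.5040 6.2848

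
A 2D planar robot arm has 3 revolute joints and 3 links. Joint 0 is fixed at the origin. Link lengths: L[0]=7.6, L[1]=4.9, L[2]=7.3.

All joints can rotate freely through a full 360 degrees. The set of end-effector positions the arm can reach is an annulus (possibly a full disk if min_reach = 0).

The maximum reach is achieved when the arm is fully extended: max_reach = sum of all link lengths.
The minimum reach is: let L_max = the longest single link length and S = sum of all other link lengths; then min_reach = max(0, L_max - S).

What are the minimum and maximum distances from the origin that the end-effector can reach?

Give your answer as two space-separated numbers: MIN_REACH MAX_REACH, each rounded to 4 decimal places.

Link lengths: [7.6, 4.9, 7.3]
max_reach = 7.6 + 4.9 + 7.3 = 19.8
L_max = max([7.6, 4.9, 7.3]) = 7.6
S (sum of others) = 19.8 - 7.6 = 12.2
min_reach = max(0, 7.6 - 12.2) = max(0, -4.6) = 0

Answer: 0.0000 19.8000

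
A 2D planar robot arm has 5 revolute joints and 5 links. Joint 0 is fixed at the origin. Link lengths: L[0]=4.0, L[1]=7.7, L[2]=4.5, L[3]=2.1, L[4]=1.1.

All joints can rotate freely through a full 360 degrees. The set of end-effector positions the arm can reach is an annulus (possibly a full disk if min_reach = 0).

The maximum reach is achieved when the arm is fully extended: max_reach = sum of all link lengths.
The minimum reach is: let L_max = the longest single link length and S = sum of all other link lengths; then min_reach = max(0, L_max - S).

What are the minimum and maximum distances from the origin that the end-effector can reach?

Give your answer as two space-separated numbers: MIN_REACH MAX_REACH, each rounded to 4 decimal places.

Answer: 0.0000 19.4000

Derivation:
Link lengths: [4.0, 7.7, 4.5, 2.1, 1.1]
max_reach = 4 + 7.7 + 4.5 + 2.1 + 1.1 = 19.4
L_max = max([4.0, 7.7, 4.5, 2.1, 1.1]) = 7.7
S (sum of others) = 19.4 - 7.7 = 11.7
min_reach = max(0, 7.7 - 11.7) = max(0, -4) = 0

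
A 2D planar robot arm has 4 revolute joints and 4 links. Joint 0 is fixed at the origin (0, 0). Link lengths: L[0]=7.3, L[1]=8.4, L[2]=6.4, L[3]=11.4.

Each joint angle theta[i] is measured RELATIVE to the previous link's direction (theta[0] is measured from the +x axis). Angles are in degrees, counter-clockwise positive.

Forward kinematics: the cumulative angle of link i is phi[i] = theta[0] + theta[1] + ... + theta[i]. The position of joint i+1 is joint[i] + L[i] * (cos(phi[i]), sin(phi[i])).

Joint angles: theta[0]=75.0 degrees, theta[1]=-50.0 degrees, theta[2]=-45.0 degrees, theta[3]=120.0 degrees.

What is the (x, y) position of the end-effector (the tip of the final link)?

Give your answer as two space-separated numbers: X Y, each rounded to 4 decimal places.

joint[0] = (0.0000, 0.0000)  (base)
link 0: phi[0] = 75 = 75 deg
  cos(75 deg) = 0.2588, sin(75 deg) = 0.9659
  joint[1] = (0.0000, 0.0000) + 7.3 * (0.2588, 0.9659) = (0.0000 + 1.8894, 0.0000 + 7.0513) = (1.8894, 7.0513)
link 1: phi[1] = 75 + -50 = 25 deg
  cos(25 deg) = 0.9063, sin(25 deg) = 0.4226
  joint[2] = (1.8894, 7.0513) + 8.4 * (0.9063, 0.4226) = (1.8894 + 7.6130, 7.0513 + 3.5500) = (9.5024, 10.6013)
link 2: phi[2] = 75 + -50 + -45 = -20 deg
  cos(-20 deg) = 0.9397, sin(-20 deg) = -0.3420
  joint[3] = (9.5024, 10.6013) + 6.4 * (0.9397, -0.3420) = (9.5024 + 6.0140, 10.6013 + -2.1889) = (15.5164, 8.4123)
link 3: phi[3] = 75 + -50 + -45 + 120 = 100 deg
  cos(100 deg) = -0.1736, sin(100 deg) = 0.9848
  joint[4] = (15.5164, 8.4123) + 11.4 * (-0.1736, 0.9848) = (15.5164 + -1.9796, 8.4123 + 11.2268) = (13.5368, 19.6391)
End effector: (13.5368, 19.6391)

Answer: 13.5368 19.6391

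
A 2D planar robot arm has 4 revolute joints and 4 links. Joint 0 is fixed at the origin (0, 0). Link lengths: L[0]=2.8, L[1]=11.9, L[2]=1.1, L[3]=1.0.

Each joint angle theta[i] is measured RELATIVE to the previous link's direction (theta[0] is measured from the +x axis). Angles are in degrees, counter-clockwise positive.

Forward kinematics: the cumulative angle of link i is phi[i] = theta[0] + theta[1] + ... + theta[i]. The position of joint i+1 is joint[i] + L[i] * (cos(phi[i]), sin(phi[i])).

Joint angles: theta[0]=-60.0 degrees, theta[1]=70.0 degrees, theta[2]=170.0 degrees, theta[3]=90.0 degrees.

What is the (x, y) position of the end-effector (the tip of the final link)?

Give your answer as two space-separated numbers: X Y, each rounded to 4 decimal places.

Answer: 12.0192 -1.3585

Derivation:
joint[0] = (0.0000, 0.0000)  (base)
link 0: phi[0] = -60 = -60 deg
  cos(-60 deg) = 0.5000, sin(-60 deg) = -0.8660
  joint[1] = (0.0000, 0.0000) + 2.8 * (0.5000, -0.8660) = (0.0000 + 1.4000, 0.0000 + -2.4249) = (1.4000, -2.4249)
link 1: phi[1] = -60 + 70 = 10 deg
  cos(10 deg) = 0.9848, sin(10 deg) = 0.1736
  joint[2] = (1.4000, -2.4249) + 11.9 * (0.9848, 0.1736) = (1.4000 + 11.7192, -2.4249 + 2.0664) = (13.1192, -0.3585)
link 2: phi[2] = -60 + 70 + 170 = 180 deg
  cos(180 deg) = -1.0000, sin(180 deg) = 0.0000
  joint[3] = (13.1192, -0.3585) + 1.1 * (-1.0000, 0.0000) = (13.1192 + -1.1000, -0.3585 + 0.0000) = (12.0192, -0.3585)
link 3: phi[3] = -60 + 70 + 170 + 90 = 270 deg
  cos(270 deg) = -0.0000, sin(270 deg) = -1.0000
  joint[4] = (12.0192, -0.3585) + 1 * (-0.0000, -1.0000) = (12.0192 + -0.0000, -0.3585 + -1.0000) = (12.0192, -1.3585)
End effector: (12.0192, -1.3585)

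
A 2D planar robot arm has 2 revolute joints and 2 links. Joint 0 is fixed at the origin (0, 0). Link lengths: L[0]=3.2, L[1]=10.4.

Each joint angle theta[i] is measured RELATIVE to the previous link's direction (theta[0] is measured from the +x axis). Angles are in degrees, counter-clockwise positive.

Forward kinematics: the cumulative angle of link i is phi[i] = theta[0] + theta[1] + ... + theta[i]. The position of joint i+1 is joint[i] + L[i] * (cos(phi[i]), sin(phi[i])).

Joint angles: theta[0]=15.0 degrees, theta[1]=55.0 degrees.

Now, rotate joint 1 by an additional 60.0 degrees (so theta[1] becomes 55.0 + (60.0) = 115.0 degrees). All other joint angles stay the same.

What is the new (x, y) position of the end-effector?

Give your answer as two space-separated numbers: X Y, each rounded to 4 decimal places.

joint[0] = (0.0000, 0.0000)  (base)
link 0: phi[0] = 15 = 15 deg
  cos(15 deg) = 0.9659, sin(15 deg) = 0.2588
  joint[1] = (0.0000, 0.0000) + 3.2 * (0.9659, 0.2588) = (0.0000 + 3.0910, 0.0000 + 0.8282) = (3.0910, 0.8282)
link 1: phi[1] = 15 + 115 = 130 deg
  cos(130 deg) = -0.6428, sin(130 deg) = 0.7660
  joint[2] = (3.0910, 0.8282) + 10.4 * (-0.6428, 0.7660) = (3.0910 + -6.6850, 0.8282 + 7.9669) = (-3.5940, 8.7951)
End effector: (-3.5940, 8.7951)

Answer: -3.5940 8.7951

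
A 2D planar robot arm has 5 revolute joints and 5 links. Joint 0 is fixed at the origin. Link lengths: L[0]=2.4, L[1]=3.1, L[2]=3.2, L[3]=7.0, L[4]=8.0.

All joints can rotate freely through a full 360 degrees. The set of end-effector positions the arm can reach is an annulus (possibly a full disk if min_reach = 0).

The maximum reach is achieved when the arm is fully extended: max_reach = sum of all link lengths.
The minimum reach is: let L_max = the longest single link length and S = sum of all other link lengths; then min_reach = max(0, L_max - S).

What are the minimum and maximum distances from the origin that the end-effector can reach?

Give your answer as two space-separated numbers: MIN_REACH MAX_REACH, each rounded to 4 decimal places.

Answer: 0.0000 23.7000

Derivation:
Link lengths: [2.4, 3.1, 3.2, 7.0, 8.0]
max_reach = 2.4 + 3.1 + 3.2 + 7 + 8 = 23.7
L_max = max([2.4, 3.1, 3.2, 7.0, 8.0]) = 8
S (sum of others) = 23.7 - 8 = 15.7
min_reach = max(0, 8 - 15.7) = max(0, -7.7) = 0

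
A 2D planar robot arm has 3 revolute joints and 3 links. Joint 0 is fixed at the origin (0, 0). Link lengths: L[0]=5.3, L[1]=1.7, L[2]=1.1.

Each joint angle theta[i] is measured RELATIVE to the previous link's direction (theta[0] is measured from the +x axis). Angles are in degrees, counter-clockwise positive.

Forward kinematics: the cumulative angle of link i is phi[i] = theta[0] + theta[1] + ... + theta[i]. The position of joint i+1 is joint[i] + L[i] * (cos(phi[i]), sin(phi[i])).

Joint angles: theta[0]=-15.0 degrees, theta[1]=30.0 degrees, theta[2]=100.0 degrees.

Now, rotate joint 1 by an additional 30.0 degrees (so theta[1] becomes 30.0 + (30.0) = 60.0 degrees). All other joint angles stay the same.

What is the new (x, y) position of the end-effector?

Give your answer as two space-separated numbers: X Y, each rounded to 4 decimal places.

Answer: 5.4204 0.4613

Derivation:
joint[0] = (0.0000, 0.0000)  (base)
link 0: phi[0] = -15 = -15 deg
  cos(-15 deg) = 0.9659, sin(-15 deg) = -0.2588
  joint[1] = (0.0000, 0.0000) + 5.3 * (0.9659, -0.2588) = (0.0000 + 5.1194, 0.0000 + -1.3717) = (5.1194, -1.3717)
link 1: phi[1] = -15 + 60 = 45 deg
  cos(45 deg) = 0.7071, sin(45 deg) = 0.7071
  joint[2] = (5.1194, -1.3717) + 1.7 * (0.7071, 0.7071) = (5.1194 + 1.2021, -1.3717 + 1.2021) = (6.3215, -0.1697)
link 2: phi[2] = -15 + 60 + 100 = 145 deg
  cos(145 deg) = -0.8192, sin(145 deg) = 0.5736
  joint[3] = (6.3215, -0.1697) + 1.1 * (-0.8192, 0.5736) = (6.3215 + -0.9011, -0.1697 + 0.6309) = (5.4204, 0.4613)
End effector: (5.4204, 0.4613)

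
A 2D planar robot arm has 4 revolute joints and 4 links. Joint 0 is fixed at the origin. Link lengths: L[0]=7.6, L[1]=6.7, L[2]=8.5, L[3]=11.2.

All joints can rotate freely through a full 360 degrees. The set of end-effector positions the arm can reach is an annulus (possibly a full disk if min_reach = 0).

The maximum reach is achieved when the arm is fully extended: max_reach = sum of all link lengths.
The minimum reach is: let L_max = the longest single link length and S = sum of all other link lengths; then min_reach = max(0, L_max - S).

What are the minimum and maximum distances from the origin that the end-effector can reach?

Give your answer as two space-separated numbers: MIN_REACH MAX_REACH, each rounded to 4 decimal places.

Link lengths: [7.6, 6.7, 8.5, 11.2]
max_reach = 7.6 + 6.7 + 8.5 + 11.2 = 34
L_max = max([7.6, 6.7, 8.5, 11.2]) = 11.2
S (sum of others) = 34 - 11.2 = 22.8
min_reach = max(0, 11.2 - 22.8) = max(0, -11.6) = 0

Answer: 0.0000 34.0000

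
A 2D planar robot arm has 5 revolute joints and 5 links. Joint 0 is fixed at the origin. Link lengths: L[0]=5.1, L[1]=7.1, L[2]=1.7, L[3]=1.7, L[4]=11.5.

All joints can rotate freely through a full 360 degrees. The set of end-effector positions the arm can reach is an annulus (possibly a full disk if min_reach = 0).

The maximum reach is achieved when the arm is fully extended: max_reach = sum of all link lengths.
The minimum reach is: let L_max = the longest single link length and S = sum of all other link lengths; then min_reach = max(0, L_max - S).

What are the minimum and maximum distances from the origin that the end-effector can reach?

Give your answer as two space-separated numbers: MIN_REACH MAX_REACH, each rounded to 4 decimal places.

Answer: 0.0000 27.1000

Derivation:
Link lengths: [5.1, 7.1, 1.7, 1.7, 11.5]
max_reach = 5.1 + 7.1 + 1.7 + 1.7 + 11.5 = 27.1
L_max = max([5.1, 7.1, 1.7, 1.7, 11.5]) = 11.5
S (sum of others) = 27.1 - 11.5 = 15.6
min_reach = max(0, 11.5 - 15.6) = max(0, -4.1) = 0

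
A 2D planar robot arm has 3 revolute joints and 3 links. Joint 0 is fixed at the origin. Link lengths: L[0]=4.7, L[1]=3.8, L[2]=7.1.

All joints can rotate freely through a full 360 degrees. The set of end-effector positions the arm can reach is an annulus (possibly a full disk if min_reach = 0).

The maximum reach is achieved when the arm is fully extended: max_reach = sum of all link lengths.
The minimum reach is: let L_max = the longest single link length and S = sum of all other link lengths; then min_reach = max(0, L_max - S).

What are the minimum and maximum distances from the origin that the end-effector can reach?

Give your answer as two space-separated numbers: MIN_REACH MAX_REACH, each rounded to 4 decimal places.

Answer: 0.0000 15.6000

Derivation:
Link lengths: [4.7, 3.8, 7.1]
max_reach = 4.7 + 3.8 + 7.1 = 15.6
L_max = max([4.7, 3.8, 7.1]) = 7.1
S (sum of others) = 15.6 - 7.1 = 8.5
min_reach = max(0, 7.1 - 8.5) = max(0, -1.4) = 0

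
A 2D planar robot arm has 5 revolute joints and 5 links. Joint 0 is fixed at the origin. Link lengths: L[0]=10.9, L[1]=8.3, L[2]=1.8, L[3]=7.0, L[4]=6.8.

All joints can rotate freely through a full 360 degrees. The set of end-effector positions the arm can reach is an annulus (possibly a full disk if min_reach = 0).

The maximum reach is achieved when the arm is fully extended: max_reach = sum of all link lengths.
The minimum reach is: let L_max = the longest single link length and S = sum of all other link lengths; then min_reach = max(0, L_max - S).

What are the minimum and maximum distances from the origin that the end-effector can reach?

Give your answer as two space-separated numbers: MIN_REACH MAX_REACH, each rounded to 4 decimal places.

Link lengths: [10.9, 8.3, 1.8, 7.0, 6.8]
max_reach = 10.9 + 8.3 + 1.8 + 7 + 6.8 = 34.8
L_max = max([10.9, 8.3, 1.8, 7.0, 6.8]) = 10.9
S (sum of others) = 34.8 - 10.9 = 23.9
min_reach = max(0, 10.9 - 23.9) = max(0, -13) = 0

Answer: 0.0000 34.8000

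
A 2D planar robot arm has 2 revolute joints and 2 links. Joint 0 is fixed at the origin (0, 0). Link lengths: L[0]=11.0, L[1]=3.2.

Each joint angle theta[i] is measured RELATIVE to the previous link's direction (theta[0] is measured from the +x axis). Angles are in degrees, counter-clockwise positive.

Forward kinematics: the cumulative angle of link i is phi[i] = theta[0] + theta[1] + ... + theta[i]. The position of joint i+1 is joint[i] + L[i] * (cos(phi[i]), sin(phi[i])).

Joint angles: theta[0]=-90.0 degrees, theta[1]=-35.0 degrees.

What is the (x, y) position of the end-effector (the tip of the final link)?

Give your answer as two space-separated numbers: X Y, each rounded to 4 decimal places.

Answer: -1.8354 -13.6213

Derivation:
joint[0] = (0.0000, 0.0000)  (base)
link 0: phi[0] = -90 = -90 deg
  cos(-90 deg) = 0.0000, sin(-90 deg) = -1.0000
  joint[1] = (0.0000, 0.0000) + 11 * (0.0000, -1.0000) = (0.0000 + 0.0000, 0.0000 + -11.0000) = (0.0000, -11.0000)
link 1: phi[1] = -90 + -35 = -125 deg
  cos(-125 deg) = -0.5736, sin(-125 deg) = -0.8192
  joint[2] = (0.0000, -11.0000) + 3.2 * (-0.5736, -0.8192) = (0.0000 + -1.8354, -11.0000 + -2.6213) = (-1.8354, -13.6213)
End effector: (-1.8354, -13.6213)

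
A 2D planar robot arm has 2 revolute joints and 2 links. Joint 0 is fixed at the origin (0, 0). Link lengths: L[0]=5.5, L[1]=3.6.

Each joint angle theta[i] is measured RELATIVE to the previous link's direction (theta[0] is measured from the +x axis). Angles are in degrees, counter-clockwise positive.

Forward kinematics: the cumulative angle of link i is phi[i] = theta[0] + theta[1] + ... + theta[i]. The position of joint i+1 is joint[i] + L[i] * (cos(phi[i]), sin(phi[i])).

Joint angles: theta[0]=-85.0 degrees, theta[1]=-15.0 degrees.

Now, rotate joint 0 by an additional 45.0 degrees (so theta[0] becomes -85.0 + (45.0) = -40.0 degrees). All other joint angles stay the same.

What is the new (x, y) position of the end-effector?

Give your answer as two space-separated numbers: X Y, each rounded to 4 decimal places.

joint[0] = (0.0000, 0.0000)  (base)
link 0: phi[0] = -40 = -40 deg
  cos(-40 deg) = 0.7660, sin(-40 deg) = -0.6428
  joint[1] = (0.0000, 0.0000) + 5.5 * (0.7660, -0.6428) = (0.0000 + 4.2132, 0.0000 + -3.5353) = (4.2132, -3.5353)
link 1: phi[1] = -40 + -15 = -55 deg
  cos(-55 deg) = 0.5736, sin(-55 deg) = -0.8192
  joint[2] = (4.2132, -3.5353) + 3.6 * (0.5736, -0.8192) = (4.2132 + 2.0649, -3.5353 + -2.9489) = (6.2781, -6.4843)
End effector: (6.2781, -6.4843)

Answer: 6.2781 -6.4843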